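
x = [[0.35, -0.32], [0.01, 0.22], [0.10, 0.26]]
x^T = [[0.35, 0.01, 0.10], [-0.32, 0.22, 0.26]]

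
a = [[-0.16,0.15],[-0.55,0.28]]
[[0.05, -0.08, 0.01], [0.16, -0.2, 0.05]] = a @ [[-0.31,0.19,-0.09], [-0.03,-0.33,-0.00]]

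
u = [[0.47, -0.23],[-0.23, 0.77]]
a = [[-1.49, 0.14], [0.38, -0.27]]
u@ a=[[-0.79, 0.13], [0.64, -0.24]]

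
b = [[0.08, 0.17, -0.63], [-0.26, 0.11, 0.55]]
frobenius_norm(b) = 0.90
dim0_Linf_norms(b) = [0.26, 0.17, 0.63]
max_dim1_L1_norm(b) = 0.92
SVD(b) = [[-0.73, 0.68], [0.68, 0.73]] @ diag([0.8698823444836754, 0.24021804002943764]) @ [[-0.27, -0.06, 0.96], [-0.57, 0.82, -0.11]]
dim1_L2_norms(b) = [0.66, 0.62]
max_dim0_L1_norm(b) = 1.18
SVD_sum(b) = [[0.17, 0.04, -0.61], [-0.16, -0.03, 0.57]] + [[-0.09, 0.13, -0.02], [-0.1, 0.14, -0.02]]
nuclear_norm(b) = 1.11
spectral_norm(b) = 0.87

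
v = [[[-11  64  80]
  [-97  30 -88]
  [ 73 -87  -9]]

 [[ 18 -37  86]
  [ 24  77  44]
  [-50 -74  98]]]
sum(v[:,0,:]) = 200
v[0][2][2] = -9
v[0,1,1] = 30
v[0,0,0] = -11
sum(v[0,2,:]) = -23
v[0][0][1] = 64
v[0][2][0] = 73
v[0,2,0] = 73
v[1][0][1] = -37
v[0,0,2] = 80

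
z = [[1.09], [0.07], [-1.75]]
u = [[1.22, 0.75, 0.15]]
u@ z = [[1.12]]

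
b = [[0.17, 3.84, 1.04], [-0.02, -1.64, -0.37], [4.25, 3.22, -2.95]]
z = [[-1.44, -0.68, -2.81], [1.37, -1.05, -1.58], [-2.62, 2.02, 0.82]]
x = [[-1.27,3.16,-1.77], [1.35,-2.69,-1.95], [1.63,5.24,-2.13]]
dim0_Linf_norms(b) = [4.25, 3.84, 2.95]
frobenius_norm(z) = 5.25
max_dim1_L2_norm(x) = 5.89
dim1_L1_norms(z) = [4.93, 4.0, 5.46]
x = z + b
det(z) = -5.45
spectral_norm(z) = 4.08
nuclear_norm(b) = 10.27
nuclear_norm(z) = 7.76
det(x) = -41.49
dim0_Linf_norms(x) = [1.63, 5.24, 2.13]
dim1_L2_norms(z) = [3.23, 2.34, 3.41]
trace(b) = -4.42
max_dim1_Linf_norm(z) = 2.81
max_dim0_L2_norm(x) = 6.68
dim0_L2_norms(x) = [2.47, 6.68, 3.39]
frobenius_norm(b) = 7.47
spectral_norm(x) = 6.96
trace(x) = -6.09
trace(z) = -1.67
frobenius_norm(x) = 7.89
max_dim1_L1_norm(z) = 5.46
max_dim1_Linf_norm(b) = 4.25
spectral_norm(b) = 6.49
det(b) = 1.94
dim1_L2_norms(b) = [3.98, 1.68, 6.09]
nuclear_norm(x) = 12.03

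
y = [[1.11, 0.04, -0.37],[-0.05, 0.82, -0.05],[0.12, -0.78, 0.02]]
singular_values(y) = [1.19, 1.12, 0.0]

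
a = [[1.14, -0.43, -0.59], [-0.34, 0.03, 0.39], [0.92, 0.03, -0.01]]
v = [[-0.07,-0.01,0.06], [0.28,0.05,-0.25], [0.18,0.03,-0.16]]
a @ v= [[-0.31, -0.05, 0.27], [0.1, 0.02, -0.09], [-0.06, -0.01, 0.05]]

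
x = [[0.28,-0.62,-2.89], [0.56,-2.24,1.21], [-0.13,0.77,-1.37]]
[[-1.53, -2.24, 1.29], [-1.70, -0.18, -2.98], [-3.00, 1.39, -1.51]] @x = [[-1.85, 6.96, -0.06],[-0.19, -0.84, 8.78],[0.13, -2.42, 12.42]]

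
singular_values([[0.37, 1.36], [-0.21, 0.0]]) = [1.41, 0.2]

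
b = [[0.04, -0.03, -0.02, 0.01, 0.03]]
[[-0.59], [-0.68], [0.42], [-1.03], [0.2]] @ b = [[-0.02, 0.02, 0.01, -0.01, -0.02], [-0.03, 0.02, 0.01, -0.01, -0.02], [0.02, -0.01, -0.01, 0.0, 0.01], [-0.04, 0.03, 0.02, -0.01, -0.03], [0.01, -0.01, -0.0, 0.00, 0.01]]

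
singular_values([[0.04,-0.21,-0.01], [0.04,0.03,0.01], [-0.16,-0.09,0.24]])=[0.31, 0.21, 0.04]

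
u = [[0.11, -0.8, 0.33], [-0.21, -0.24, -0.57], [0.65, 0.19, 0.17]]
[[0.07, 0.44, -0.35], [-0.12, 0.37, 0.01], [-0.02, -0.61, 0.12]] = u @ [[-0.09, -0.72, 0.13],[0.0, -0.68, 0.37],[0.25, -0.09, -0.22]]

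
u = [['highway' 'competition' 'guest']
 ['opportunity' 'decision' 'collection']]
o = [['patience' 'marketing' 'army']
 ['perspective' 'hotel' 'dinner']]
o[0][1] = 'marketing'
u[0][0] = 'highway'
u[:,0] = ['highway', 'opportunity']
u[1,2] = 'collection'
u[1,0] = 'opportunity'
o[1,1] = 'hotel'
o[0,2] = 'army'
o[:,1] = ['marketing', 'hotel']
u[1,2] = 'collection'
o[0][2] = 'army'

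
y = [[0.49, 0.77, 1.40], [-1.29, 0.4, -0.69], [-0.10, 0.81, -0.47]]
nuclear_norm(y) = 3.90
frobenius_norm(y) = 2.45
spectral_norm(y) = 1.99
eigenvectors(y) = [[-0.21-0.61j, (-0.21+0.61j), -0.64+0.00j], [(0.69+0j), 0.69-0.00j, -0.30+0.00j], [0.22-0.24j, (0.22+0.24j), (0.71+0j)]]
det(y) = -1.64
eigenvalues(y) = [(0.57+1.4j), (0.57-1.4j), (-0.72+0j)]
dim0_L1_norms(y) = [1.88, 1.98, 2.56]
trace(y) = 0.42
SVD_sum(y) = [[0.9, 0.11, 1.15], [-0.80, -0.1, -1.02], [-0.23, -0.03, -0.29]] + [[-0.29, 0.72, 0.16], [-0.26, 0.64, 0.14], [-0.25, 0.62, 0.13]] + [[-0.11, -0.07, 0.10], [-0.23, -0.14, 0.2], [0.38, 0.22, -0.31]]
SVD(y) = [[-0.73, -0.63, -0.25],[0.65, -0.56, -0.51],[0.19, -0.54, 0.82]] @ diag([1.9913502633480005, 1.2602758872646829, 0.6530151733635801]) @ [[-0.61, -0.08, -0.79], [0.37, -0.91, -0.2], [0.70, 0.41, -0.59]]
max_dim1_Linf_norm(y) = 1.4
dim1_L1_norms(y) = [2.66, 2.38, 1.38]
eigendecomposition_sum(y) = [[(0.33+0.49j), 0.48-0.41j, (0.49+0.27j)],[(-0.61+0.16j), 0.24+0.62j, -0.44+0.40j],[-0.14+0.27j, (0.3+0.12j), -0.00+0.29j]] + [[0.33-0.49j, 0.48+0.41j, 0.49-0.27j],[-0.61-0.16j, 0.24-0.62j, (-0.44-0.4j)],[(-0.14-0.27j), 0.30-0.12j, (-0-0.29j)]] + [[-0.17+0.00j,  -0.19-0.00j,  (0.42+0j)], [-0.08+0.00j,  (-0.09-0j),  0.19+0.00j], [0.19-0.00j,  0.21+0.00j,  (-0.46-0j)]]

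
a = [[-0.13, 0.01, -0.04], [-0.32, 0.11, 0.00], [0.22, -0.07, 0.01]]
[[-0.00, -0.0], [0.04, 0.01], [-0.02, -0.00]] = a @ [[-0.11, -0.02],[0.02, 0.0],[0.42, 0.07]]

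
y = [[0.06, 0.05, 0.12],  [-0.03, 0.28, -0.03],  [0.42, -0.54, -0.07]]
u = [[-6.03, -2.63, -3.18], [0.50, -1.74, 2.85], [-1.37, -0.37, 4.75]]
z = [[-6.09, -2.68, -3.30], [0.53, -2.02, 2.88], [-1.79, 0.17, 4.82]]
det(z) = 94.57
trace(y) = 0.27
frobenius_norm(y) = 0.76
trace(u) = -3.02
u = z + y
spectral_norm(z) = 7.64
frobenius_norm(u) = 9.45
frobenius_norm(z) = 9.71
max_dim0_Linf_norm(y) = 0.54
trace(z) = -3.29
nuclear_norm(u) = 14.65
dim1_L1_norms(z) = [12.07, 5.43, 6.78]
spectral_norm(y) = 0.73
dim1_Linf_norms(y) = [0.12, 0.28, 0.54]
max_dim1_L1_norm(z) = 12.07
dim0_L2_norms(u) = [6.2, 3.18, 6.39]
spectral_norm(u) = 7.55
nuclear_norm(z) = 15.43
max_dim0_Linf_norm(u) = 6.03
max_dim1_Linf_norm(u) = 6.03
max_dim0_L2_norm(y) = 0.61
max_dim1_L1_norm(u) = 11.84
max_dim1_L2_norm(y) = 0.69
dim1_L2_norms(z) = [7.43, 3.56, 5.14]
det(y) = -0.02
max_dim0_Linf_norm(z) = 6.09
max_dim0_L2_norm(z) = 6.51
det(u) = 68.16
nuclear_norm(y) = 1.02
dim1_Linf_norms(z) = [6.09, 2.88, 4.82]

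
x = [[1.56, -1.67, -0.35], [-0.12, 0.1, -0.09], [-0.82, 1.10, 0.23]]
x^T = [[1.56,-0.12,-0.82],[-1.67,0.10,1.1],[-0.35,-0.09,0.23]]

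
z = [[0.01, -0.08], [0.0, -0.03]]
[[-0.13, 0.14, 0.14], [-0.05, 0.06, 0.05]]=z@[[-1.01,-1.12,1.58], [1.55,-1.86,-1.51]]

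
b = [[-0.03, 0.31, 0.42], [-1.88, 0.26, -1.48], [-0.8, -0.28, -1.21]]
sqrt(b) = [[0.00+1.11j, -0.48j, 0.00+0.28j], [0.00+2.42j, -0.2j, 0.00+1.88j], [0.00-0.17j, 0.46j, 0.63j]]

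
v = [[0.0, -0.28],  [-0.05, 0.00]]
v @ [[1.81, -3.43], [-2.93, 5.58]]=[[0.82,  -1.56], [-0.09,  0.17]]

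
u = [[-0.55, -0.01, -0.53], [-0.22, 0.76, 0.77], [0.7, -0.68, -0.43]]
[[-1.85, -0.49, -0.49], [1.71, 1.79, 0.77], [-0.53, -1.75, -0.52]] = u @ [[0.43, -1.66, -0.30], [-0.72, -0.82, -0.34], [3.06, 2.66, 1.25]]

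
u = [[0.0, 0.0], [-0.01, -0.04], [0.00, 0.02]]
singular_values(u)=[0.05, 0.0]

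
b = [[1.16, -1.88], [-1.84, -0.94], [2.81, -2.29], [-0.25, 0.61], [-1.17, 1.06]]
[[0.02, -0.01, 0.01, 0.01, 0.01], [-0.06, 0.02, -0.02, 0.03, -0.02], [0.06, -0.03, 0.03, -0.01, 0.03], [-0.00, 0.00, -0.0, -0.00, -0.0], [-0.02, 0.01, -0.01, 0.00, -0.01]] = b @[[0.03, -0.01, 0.01, -0.01, 0.01], [0.01, 0.0, 0.0, -0.01, 0.00]]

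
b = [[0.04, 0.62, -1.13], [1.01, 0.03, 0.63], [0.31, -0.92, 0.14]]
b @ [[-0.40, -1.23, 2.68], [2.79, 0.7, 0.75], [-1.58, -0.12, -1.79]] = [[3.5, 0.52, 2.59], [-1.32, -1.3, 1.6], [-2.91, -1.04, -0.11]]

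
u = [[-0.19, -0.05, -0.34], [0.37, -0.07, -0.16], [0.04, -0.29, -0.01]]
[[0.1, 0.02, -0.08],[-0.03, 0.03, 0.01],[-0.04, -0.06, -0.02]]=u @ [[-0.16, 0.06, 0.11],[0.11, 0.21, 0.09],[-0.21, -0.13, 0.16]]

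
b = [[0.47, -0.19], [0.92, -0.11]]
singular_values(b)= [1.05, 0.12]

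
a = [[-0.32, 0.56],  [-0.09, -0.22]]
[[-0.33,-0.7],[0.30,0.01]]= a@[[-0.8, 1.24],[-1.05, -0.55]]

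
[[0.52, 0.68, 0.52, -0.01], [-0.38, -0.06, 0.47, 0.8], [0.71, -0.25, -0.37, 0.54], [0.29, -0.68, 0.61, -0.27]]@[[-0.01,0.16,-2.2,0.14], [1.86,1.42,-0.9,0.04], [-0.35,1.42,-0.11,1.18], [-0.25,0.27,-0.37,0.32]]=[[1.08, 1.78, -1.81, 0.71], [-0.47, 0.74, 0.54, 0.76], [-0.48, -0.62, -1.50, -0.17], [-1.41, -0.13, 0.01, 0.65]]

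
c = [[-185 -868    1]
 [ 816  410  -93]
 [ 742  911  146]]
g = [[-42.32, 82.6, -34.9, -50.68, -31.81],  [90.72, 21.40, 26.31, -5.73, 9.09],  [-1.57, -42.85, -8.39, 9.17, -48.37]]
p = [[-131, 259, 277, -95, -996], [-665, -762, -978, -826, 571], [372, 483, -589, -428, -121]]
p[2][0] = 372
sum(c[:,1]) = 453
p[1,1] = -762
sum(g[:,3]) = -47.239999999999995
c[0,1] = -868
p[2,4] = -121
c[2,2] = 146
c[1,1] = 410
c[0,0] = -185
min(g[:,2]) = -34.9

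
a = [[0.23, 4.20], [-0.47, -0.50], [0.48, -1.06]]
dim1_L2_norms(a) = [4.21, 0.69, 1.16]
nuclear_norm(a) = 5.06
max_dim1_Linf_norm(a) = 4.2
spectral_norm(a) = 4.36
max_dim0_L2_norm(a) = 4.36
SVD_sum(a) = [[0.16, 4.2], [-0.02, -0.52], [-0.04, -1.04]] + [[0.07, -0.0], [-0.45, 0.02], [0.52, -0.02]]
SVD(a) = [[-0.96, 0.11], [0.12, -0.65], [0.24, 0.75]] @ diag([4.363421850945852, 0.691628332768598]) @ [[-0.04, -1.00],[1.00, -0.04]]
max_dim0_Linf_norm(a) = 4.2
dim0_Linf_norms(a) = [0.48, 4.2]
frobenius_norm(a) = 4.42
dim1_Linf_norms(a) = [4.2, 0.5, 1.06]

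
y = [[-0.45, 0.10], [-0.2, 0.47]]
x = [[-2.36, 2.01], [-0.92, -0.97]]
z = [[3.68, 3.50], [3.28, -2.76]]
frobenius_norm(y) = 0.69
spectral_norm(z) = 5.15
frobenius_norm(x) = 3.38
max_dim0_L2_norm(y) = 0.49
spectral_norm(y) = 0.61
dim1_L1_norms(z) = [7.18, 6.04]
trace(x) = -3.33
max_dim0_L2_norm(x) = 2.53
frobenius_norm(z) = 6.65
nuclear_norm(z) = 9.35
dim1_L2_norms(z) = [5.08, 4.29]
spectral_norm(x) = 3.10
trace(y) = 0.02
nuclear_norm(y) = 0.93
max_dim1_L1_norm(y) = 0.67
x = z @ y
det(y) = -0.19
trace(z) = 0.92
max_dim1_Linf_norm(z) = 3.68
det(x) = 4.14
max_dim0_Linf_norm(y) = 0.47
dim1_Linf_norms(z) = [3.68, 3.28]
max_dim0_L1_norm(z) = 6.96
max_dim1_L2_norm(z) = 5.08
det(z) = -21.64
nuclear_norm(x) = 4.44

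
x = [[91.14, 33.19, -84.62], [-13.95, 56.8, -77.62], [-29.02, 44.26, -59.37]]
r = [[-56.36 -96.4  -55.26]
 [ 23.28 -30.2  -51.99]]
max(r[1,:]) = 23.28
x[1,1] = 56.8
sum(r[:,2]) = -107.25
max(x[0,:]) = 91.14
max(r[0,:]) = -55.26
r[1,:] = [23.28, -30.2, -51.99]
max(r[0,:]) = -55.26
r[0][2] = -55.26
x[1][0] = -13.95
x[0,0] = 91.14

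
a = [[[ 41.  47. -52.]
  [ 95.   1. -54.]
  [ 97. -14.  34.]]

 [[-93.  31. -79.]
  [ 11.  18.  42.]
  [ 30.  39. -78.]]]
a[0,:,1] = [47.0, 1.0, -14.0]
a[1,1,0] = 11.0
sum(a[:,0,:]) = -105.0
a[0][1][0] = 95.0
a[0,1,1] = 1.0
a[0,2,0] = 97.0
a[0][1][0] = 95.0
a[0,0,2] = -52.0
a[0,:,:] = [[41.0, 47.0, -52.0], [95.0, 1.0, -54.0], [97.0, -14.0, 34.0]]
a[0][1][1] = 1.0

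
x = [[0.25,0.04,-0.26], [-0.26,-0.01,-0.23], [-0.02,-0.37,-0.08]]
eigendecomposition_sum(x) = [[-0.03+0.00j, -0.07-0.00j, (-0.07-0j)], [-0.07+0.00j, -0.16-0.00j, (-0.17-0j)], [-0.08+0.00j, -0.19-0.00j, (-0.21-0j)]] + [[(0.14+0.08j), (0.05-0.12j), (-0.09+0.07j)], [(-0.1+0.08j), (0.07+0.07j), -0.03-0.09j], [0.03-0.10j, -0.09-0.02j, 0.06+0.05j]] + [[0.14-0.08j, (0.05+0.12j), -0.09-0.07j], [(-0.1-0.08j), 0.07-0.07j, (-0.03+0.09j)], [(0.03+0.1j), -0.09+0.02j, (0.06-0.05j)]]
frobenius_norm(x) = 0.63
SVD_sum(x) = [[0.01, 0.02, 0.01],[-0.1, -0.18, -0.10],[-0.15, -0.26, -0.14]] + [[0.26,-0.02,-0.24],[-0.03,0.0,0.02],[0.04,-0.0,-0.04]] + [[-0.03, 0.03, -0.03], [-0.13, 0.16, -0.16], [0.09, -0.11, 0.1]]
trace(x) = 0.16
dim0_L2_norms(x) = [0.36, 0.37, 0.36]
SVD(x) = [[-0.08, -0.98, -0.17], [0.56, 0.1, -0.82], [0.83, -0.16, 0.54]] @ diag([0.40244765993654147, 0.36391833593200706, 0.31874649140669914]) @ [[-0.45, -0.78, -0.43], [-0.74, 0.05, 0.67], [0.5, -0.62, 0.6]]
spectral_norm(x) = 0.40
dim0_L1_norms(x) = [0.53, 0.42, 0.57]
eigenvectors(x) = [[(0.26+0j), -0.70+0.00j, (-0.7-0j)], [(0.62+0j), 0.19-0.50j, (0.19+0.5j)], [0.74+0.00j, (0.1+0.46j), 0.10-0.46j]]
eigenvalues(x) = [(-0.4+0j), (0.28+0.2j), (0.28-0.2j)]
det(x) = -0.05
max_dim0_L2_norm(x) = 0.37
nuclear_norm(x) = 1.09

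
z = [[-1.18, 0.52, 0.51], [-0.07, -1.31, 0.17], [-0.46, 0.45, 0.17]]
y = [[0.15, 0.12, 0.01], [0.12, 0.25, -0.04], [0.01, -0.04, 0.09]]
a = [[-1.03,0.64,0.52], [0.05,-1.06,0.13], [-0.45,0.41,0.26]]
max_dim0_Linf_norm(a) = 1.06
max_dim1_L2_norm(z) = 1.39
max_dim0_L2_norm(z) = 1.48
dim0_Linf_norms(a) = [1.03, 1.06, 0.52]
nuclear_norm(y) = 0.49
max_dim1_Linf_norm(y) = 0.25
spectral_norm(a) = 1.61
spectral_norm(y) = 0.33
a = z + y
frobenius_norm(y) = 0.35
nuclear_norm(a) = 2.50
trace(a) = -1.83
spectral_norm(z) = 1.67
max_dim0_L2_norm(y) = 0.28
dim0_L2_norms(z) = [1.27, 1.48, 0.56]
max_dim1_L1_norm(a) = 2.19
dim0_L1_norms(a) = [1.53, 2.11, 0.91]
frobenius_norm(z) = 2.03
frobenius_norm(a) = 1.82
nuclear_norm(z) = 2.82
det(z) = -0.00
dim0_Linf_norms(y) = [0.15, 0.25, 0.09]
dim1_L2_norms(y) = [0.19, 0.28, 0.1]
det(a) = 0.06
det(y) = 0.00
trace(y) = 0.49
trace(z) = -2.32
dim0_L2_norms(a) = [1.13, 1.3, 0.6]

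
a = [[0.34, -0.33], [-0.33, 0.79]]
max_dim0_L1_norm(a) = 1.12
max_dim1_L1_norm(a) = 1.12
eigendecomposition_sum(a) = [[0.13, 0.07], [0.07, 0.04]] + [[0.21, -0.4], [-0.4, 0.75]]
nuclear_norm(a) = 1.13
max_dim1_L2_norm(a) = 0.86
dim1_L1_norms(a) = [0.67, 1.12]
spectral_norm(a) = 0.96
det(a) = 0.16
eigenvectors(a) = [[-0.88, 0.47], [-0.47, -0.88]]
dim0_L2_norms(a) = [0.47, 0.86]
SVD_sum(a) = [[0.21, -0.40], [-0.4, 0.75]] + [[0.13, 0.07], [0.07, 0.04]]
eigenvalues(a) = [0.17, 0.96]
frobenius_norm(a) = 0.98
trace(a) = 1.13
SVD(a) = [[-0.47,0.88], [0.88,0.47]] @ diag([0.9644058086708304, 0.1655941913291696]) @ [[-0.47, 0.88], [0.88, 0.47]]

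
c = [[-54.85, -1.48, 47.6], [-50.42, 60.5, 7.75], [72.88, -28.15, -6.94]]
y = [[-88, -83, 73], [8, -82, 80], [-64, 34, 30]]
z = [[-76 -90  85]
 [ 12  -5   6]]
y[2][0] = -64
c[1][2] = 7.75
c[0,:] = [-54.85, -1.48, 47.6]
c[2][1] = -28.15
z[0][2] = 85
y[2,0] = -64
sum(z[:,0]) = -64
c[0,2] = 47.6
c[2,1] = -28.15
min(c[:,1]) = -28.15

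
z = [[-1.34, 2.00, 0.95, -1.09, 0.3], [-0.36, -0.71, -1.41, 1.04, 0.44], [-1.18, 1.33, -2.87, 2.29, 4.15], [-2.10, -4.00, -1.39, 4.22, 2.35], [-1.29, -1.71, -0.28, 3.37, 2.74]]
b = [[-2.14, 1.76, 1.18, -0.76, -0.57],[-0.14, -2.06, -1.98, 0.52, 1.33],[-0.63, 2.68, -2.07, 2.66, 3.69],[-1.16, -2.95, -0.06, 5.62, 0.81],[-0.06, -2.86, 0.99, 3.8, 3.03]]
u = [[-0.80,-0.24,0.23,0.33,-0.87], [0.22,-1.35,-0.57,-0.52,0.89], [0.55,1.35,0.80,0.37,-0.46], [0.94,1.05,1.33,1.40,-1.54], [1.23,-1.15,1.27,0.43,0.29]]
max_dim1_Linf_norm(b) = 5.62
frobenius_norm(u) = 4.56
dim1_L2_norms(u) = [1.27, 1.81, 1.76, 2.84, 2.17]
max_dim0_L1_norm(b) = 13.36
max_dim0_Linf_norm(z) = 4.22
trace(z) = 2.04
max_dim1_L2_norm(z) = 6.76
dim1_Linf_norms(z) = [2.0, 1.41, 4.15, 4.22, 3.37]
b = u + z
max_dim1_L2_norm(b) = 6.5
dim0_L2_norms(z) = [3.06, 5.02, 3.62, 6.06, 5.53]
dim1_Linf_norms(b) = [2.14, 2.06, 3.69, 5.62, 3.8]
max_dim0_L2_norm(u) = 2.48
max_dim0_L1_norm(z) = 12.01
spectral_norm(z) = 9.33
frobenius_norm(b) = 11.31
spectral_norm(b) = 9.01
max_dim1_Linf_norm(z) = 4.22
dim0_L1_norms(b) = [4.13, 12.31, 6.28, 13.36, 9.43]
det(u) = 0.44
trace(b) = 2.38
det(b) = -578.27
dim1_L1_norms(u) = [2.47, 3.55, 3.53, 6.26, 4.37]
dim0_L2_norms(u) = [1.84, 2.48, 2.1, 1.63, 2.05]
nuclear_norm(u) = 7.90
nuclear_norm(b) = 21.49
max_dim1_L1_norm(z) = 14.06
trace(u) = 0.34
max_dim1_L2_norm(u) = 2.84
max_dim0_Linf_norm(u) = 1.54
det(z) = 26.81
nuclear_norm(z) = 17.63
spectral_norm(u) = 3.63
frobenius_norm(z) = 10.72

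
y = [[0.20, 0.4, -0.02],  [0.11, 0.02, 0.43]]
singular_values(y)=[0.47, 0.42]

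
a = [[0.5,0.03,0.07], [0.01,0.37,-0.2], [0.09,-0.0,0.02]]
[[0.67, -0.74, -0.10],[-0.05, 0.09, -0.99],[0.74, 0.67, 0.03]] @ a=[[0.32, -0.25, 0.19], [-0.11, 0.03, -0.04], [0.38, 0.27, -0.08]]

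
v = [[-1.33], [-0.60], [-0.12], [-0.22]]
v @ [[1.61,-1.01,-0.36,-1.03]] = [[-2.14, 1.34, 0.48, 1.37], [-0.97, 0.61, 0.22, 0.62], [-0.19, 0.12, 0.04, 0.12], [-0.35, 0.22, 0.08, 0.23]]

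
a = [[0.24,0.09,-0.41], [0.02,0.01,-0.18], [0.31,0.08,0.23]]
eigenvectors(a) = [[(-0.72+0j), -0.72-0.00j, (0.28+0j)], [-0.23-0.12j, (-0.23+0.12j), -0.96+0.00j], [-0.05+0.64j, -0.05-0.64j, (-0.04+0j)]]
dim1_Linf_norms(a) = [0.41, 0.18, 0.31]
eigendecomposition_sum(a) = [[0.12+0.17j, 0.04+0.04j, -0.21+0.14j],  [(0.01+0.07j), (0.01+0.02j), -0.09+0.01j],  [(0.15-0.1j), 0.04-0.04j, 0.12+0.19j]] + [[0.12-0.17j, (0.04-0.04j), -0.21-0.14j], [(0.01-0.07j), (0.01-0.02j), (-0.09-0.01j)], [(0.15+0.1j), (0.04+0.04j), (0.12-0.19j)]] + [[-0.00+0.00j, -0j, 0.00-0.00j], [0.00-0.00j, (-0+0j), (-0+0j)], [-0j, (-0+0j), (-0+0j)]]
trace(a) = 0.48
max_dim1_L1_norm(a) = 0.74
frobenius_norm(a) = 0.65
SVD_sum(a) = [[0.15, 0.06, -0.44],[0.06, 0.02, -0.17],[-0.03, -0.01, 0.1]] + [[0.09, 0.03, 0.03], [-0.04, -0.01, -0.01], [0.34, 0.1, 0.13]] + [[-0.0, 0.0, 0.0], [0.00, -0.0, -0.00], [0.00, -0.00, -0.0]]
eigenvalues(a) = [(0.24+0.38j), (0.24-0.38j), (-0+0j)]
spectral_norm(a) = 0.52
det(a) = -0.00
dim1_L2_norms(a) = [0.48, 0.18, 0.39]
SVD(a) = [[-0.92, 0.26, -0.31], [-0.34, -0.1, 0.93], [0.21, 0.96, 0.18]] @ diag([0.516215243609223, 0.3944691142253736, 0.0039925164645365566]) @ [[-0.31,-0.13,0.94], [0.91,0.25,0.34], [0.28,-0.96,-0.04]]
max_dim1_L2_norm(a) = 0.48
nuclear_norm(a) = 0.91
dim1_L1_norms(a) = [0.74, 0.21, 0.62]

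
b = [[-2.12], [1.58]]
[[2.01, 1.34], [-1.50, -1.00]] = b @[[-0.95, -0.63]]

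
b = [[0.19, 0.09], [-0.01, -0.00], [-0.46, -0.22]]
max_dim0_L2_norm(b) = 0.5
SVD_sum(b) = [[0.19, 0.09], [-0.01, -0.00], [-0.46, -0.22]] + [[0.00,-0.00], [-0.0,0.0], [0.00,-0.0]]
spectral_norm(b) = 0.55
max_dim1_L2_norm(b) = 0.51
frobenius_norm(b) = 0.55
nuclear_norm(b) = 0.56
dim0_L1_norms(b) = [0.66, 0.31]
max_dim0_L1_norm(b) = 0.66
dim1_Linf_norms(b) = [0.19, 0.01, 0.46]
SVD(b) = [[-0.38, 0.15], [0.02, -0.99], [0.92, 0.08]] @ diag([0.5516166293736527, 0.0043696908872666446]) @ [[-0.90, -0.43], [0.43, -0.90]]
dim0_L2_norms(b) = [0.5, 0.24]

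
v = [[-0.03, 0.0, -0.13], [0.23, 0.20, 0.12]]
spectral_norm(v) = 0.34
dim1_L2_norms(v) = [0.13, 0.33]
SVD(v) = [[-0.23,0.97], [0.97,0.23]] @ diag([0.33561592256092226, 0.11163311571205489]) @ [[0.69, 0.58, 0.44],[0.21, 0.41, -0.88]]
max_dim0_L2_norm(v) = 0.23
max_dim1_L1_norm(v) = 0.55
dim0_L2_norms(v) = [0.23, 0.2, 0.18]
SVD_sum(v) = [[-0.05,-0.04,-0.03], [0.22,0.19,0.14]] + [[0.02,0.04,-0.1], [0.01,0.01,-0.02]]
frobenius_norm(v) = 0.35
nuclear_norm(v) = 0.45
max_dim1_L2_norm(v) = 0.33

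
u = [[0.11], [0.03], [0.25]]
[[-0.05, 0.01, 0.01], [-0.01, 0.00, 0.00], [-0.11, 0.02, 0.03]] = u@[[-0.44, 0.07, 0.13]]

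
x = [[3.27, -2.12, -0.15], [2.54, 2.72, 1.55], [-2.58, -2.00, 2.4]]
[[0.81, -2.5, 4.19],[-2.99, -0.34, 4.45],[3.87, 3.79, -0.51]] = x@[[-0.37,-0.7,1.25], [-0.98,0.04,-0.12], [0.4,0.86,1.03]]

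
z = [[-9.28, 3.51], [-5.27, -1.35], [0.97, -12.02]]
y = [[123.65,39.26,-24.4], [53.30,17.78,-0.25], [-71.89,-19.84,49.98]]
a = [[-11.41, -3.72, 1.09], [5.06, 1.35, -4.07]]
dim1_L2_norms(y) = [132.01, 56.19, 89.78]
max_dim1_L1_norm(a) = 16.22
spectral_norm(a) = 13.37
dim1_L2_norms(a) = [12.05, 6.63]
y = z @ a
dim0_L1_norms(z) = [15.52, 16.88]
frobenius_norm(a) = 13.76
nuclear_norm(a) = 16.61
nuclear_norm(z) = 23.09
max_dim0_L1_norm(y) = 248.84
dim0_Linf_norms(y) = [123.65, 39.26, 49.98]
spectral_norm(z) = 13.41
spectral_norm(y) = 165.82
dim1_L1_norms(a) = [16.22, 10.48]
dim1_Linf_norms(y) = [123.65, 53.3, 71.89]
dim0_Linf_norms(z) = [9.28, 12.02]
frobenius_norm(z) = 16.54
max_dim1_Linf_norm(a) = 11.41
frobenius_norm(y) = 169.24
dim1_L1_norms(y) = [187.31, 71.33, 141.71]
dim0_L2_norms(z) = [10.72, 12.59]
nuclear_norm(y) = 199.69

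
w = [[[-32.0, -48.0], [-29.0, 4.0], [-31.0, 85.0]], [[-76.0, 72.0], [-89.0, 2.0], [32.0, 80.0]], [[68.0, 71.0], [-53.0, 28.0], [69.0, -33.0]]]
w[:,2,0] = [-31.0, 32.0, 69.0]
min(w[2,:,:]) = -53.0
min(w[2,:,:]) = -53.0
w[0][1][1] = 4.0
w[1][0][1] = 72.0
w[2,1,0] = -53.0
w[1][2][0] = 32.0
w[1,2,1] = 80.0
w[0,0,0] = -32.0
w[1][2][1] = 80.0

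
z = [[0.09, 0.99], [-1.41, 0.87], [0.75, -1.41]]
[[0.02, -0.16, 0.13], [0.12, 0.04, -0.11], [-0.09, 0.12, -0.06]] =z@[[-0.07, -0.12, 0.15], [0.03, -0.15, 0.12]]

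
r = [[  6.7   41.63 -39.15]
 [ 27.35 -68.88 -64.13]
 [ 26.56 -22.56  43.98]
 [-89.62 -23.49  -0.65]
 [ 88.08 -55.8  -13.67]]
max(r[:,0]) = 88.08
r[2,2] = 43.98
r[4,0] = 88.08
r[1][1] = -68.88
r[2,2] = 43.98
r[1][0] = 27.35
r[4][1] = -55.8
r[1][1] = -68.88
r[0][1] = 41.63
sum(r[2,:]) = 47.98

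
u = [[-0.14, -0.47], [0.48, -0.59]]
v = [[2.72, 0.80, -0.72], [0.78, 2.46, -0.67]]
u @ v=[[-0.75, -1.27, 0.42], [0.85, -1.07, 0.05]]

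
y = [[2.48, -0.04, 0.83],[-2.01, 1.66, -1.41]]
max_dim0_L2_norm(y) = 3.19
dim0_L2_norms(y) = [3.19, 1.66, 1.64]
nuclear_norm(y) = 4.99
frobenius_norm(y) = 3.95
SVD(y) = [[-0.65, 0.76], [0.76, 0.65]] @ diag([3.7562263406275935, 1.2310417044013737]) @ [[-0.84, 0.34, -0.43], [0.47, 0.85, -0.23]]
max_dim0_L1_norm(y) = 4.49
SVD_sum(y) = [[2.04, -0.84, 1.05], [-2.39, 0.98, -1.22]] + [[0.44, 0.8, -0.22], [0.38, 0.68, -0.19]]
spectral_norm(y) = 3.76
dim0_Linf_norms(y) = [2.48, 1.66, 1.41]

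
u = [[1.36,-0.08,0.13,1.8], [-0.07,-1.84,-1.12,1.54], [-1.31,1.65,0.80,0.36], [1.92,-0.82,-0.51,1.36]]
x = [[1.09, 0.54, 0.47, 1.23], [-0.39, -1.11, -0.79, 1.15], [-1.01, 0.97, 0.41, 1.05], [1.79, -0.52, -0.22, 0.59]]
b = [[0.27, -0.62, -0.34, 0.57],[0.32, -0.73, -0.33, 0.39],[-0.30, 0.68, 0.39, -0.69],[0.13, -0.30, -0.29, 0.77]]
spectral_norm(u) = 4.04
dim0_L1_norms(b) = [1.02, 2.33, 1.35, 2.42]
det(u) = -2.44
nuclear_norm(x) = 6.42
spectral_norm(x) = 2.49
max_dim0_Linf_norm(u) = 1.92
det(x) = -0.77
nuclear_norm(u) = 8.05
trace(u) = 1.68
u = b + x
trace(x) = 0.98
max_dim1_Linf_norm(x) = 1.79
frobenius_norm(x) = 3.69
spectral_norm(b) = 1.89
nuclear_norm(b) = 2.32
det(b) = -0.00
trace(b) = 0.70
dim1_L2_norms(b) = [0.95, 0.95, 1.09, 0.89]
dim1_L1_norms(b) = [1.8, 1.77, 2.06, 1.49]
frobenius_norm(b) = 1.94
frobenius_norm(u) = 4.88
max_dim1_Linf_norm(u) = 1.92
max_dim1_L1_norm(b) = 2.06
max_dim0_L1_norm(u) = 5.06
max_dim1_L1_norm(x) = 3.44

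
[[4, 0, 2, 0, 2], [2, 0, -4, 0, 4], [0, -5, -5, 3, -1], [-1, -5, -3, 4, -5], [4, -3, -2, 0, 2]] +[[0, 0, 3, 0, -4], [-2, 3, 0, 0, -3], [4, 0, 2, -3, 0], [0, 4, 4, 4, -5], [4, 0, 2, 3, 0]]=[[4, 0, 5, 0, -2], [0, 3, -4, 0, 1], [4, -5, -3, 0, -1], [-1, -1, 1, 8, -10], [8, -3, 0, 3, 2]]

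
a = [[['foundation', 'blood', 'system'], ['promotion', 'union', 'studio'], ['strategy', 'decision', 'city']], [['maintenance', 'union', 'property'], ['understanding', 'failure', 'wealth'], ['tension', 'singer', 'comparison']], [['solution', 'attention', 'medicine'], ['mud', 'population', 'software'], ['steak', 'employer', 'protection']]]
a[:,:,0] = [['foundation', 'promotion', 'strategy'], ['maintenance', 'understanding', 'tension'], ['solution', 'mud', 'steak']]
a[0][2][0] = 'strategy'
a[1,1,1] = 'failure'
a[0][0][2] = 'system'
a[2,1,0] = 'mud'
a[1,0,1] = 'union'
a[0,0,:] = ['foundation', 'blood', 'system']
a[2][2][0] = 'steak'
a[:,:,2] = [['system', 'studio', 'city'], ['property', 'wealth', 'comparison'], ['medicine', 'software', 'protection']]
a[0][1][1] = 'union'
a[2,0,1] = 'attention'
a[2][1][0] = 'mud'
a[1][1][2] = 'wealth'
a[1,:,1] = ['union', 'failure', 'singer']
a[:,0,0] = ['foundation', 'maintenance', 'solution']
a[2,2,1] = 'employer'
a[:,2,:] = [['strategy', 'decision', 'city'], ['tension', 'singer', 'comparison'], ['steak', 'employer', 'protection']]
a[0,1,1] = 'union'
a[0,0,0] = 'foundation'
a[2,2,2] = 'protection'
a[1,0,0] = 'maintenance'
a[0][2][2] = 'city'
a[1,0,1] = 'union'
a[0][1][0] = 'promotion'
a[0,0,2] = 'system'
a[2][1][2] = 'software'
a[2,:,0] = ['solution', 'mud', 'steak']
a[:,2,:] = [['strategy', 'decision', 'city'], ['tension', 'singer', 'comparison'], ['steak', 'employer', 'protection']]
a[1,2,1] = 'singer'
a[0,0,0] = 'foundation'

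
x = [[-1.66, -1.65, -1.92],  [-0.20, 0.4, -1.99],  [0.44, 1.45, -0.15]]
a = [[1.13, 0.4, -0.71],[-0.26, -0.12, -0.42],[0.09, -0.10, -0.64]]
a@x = [[-2.27, -2.73, -2.86], [0.27, -0.23, 0.80], [-0.41, -1.12, 0.12]]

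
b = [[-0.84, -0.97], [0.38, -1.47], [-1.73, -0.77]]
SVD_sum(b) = [[-0.92, -0.88], [-0.54, -0.51], [-1.29, -1.23]] + [[0.08, -0.09], [0.92, -0.96], [-0.44, 0.46]]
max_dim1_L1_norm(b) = 2.5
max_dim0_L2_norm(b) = 1.96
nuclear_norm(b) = 3.79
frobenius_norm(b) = 2.75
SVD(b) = [[-0.55,-0.08], [-0.32,-0.90], [-0.77,0.43]] @ diag([2.314914162204979, 1.4760665369903958]) @ [[0.72, 0.69], [-0.69, 0.72]]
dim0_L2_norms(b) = [1.96, 1.92]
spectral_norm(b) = 2.31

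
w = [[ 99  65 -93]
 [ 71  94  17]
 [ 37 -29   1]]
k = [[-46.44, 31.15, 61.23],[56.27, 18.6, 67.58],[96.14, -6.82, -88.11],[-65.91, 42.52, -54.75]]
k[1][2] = 67.58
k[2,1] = -6.82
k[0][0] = -46.44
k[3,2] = -54.75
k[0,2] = 61.23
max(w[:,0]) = 99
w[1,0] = 71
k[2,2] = -88.11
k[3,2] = -54.75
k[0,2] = 61.23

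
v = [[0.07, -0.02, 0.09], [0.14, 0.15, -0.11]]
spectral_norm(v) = 0.23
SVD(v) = [[-0.08, 1.0], [1.0, 0.08]] @ diag([0.233311369033066, 0.11474234214062608]) @ [[0.58,0.65,-0.50], [0.7,-0.08,0.71]]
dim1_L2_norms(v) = [0.12, 0.23]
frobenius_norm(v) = 0.26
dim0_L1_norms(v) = [0.21, 0.17, 0.2]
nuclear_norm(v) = 0.35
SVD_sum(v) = [[-0.01, -0.01, 0.01],[0.13, 0.15, -0.12]] + [[0.08, -0.01, 0.08], [0.01, -0.0, 0.01]]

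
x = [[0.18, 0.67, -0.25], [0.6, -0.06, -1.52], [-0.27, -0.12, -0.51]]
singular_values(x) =[1.71, 0.71, 0.39]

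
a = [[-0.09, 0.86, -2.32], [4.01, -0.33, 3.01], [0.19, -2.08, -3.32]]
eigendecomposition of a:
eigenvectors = [[(-0.62+0j), -0.39+0.08j, (-0.39-0.08j)], [(-0.74+0j), 0.73+0.00j, 0.73-0.00j], [0.27+0.00j, -0.09+0.56j, -0.09-0.56j]]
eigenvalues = [(1.94+0j), (-2.84+2.76j), (-2.84-2.76j)]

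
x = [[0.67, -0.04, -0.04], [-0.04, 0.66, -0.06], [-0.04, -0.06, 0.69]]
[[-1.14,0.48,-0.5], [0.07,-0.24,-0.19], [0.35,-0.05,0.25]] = x@[[-1.68,  0.69,  -0.74], [0.04,  -0.33,  -0.3], [0.42,  -0.06,  0.3]]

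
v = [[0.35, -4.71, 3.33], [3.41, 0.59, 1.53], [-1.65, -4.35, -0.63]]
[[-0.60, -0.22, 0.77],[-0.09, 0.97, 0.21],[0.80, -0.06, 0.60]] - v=[[-0.95,4.49,-2.56], [-3.5,0.38,-1.32], [2.45,4.29,1.23]]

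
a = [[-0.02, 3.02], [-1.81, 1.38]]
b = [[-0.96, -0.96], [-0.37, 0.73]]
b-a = [[-0.94, -3.98], [1.44, -0.65]]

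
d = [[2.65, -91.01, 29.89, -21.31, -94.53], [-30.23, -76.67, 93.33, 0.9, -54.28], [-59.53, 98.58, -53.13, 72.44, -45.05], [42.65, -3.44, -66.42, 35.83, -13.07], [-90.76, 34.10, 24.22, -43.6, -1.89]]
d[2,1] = 98.58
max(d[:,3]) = 72.44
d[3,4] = -13.07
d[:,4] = [-94.53, -54.28, -45.05, -13.07, -1.89]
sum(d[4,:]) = -77.93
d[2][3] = 72.44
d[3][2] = -66.42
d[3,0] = 42.65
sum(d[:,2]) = 27.89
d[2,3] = 72.44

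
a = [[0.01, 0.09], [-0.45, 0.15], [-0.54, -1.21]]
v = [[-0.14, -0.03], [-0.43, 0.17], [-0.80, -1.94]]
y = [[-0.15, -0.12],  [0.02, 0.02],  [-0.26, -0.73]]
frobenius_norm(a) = 1.41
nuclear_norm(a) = 1.80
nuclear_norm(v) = 2.58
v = a + y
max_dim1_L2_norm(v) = 2.1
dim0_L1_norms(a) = [1.0, 1.45]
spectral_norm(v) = 2.10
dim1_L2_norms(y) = [0.19, 0.03, 0.77]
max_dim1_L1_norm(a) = 1.75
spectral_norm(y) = 0.79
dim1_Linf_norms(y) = [0.15, 0.02, 0.73]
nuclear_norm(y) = 0.89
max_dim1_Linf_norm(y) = 0.73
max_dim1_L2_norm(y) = 0.77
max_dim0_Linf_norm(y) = 0.73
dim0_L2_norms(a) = [0.7, 1.22]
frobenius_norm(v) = 2.15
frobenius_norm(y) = 0.80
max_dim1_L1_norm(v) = 2.74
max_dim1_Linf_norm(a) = 1.21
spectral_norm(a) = 1.33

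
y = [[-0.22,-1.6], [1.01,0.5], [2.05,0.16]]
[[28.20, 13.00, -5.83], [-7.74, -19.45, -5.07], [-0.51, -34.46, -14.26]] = y @[[1.14,-16.35,-7.32], [-17.78,-5.88,4.65]]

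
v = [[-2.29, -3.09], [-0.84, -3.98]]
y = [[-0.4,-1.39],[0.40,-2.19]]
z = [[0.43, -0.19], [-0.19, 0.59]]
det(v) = 6.52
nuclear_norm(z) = 1.02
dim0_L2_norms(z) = [0.47, 0.62]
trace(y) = -2.59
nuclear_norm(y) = 3.15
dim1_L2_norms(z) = [0.47, 0.62]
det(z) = 0.22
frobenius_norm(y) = 2.65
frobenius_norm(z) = 0.78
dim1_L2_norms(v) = [3.85, 4.07]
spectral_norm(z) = 0.72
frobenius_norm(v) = 5.60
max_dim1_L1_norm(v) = 5.38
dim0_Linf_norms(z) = [0.43, 0.59]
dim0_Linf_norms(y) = [0.4, 2.19]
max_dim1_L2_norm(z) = 0.62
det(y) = 1.43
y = v @ z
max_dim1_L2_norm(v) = 4.07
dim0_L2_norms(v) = [2.44, 5.04]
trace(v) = -6.27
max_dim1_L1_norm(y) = 2.59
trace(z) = 1.02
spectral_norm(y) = 2.60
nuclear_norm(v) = 6.66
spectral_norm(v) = 5.47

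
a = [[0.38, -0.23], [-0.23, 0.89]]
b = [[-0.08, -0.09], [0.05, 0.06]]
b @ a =[[-0.01, -0.06], [0.01, 0.04]]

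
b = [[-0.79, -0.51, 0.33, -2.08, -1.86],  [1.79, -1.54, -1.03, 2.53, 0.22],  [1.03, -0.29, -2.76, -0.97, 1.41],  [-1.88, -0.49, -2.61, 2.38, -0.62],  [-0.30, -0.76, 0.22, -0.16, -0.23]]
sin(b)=[[-1.42, 1.09, 0.73, -0.66, -0.90], [-1.13, -2.3, -0.61, -0.35, -2.98], [-1.15, -0.28, 0.16, -0.33, -0.93], [-0.97, 0.4, 0.71, -1.12, -0.87], [-1.07, -0.24, 0.22, -0.35, -0.44]]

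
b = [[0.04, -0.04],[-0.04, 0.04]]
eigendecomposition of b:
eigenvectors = [[0.71, 0.71], [-0.71, 0.71]]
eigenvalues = [0.08, 0.0]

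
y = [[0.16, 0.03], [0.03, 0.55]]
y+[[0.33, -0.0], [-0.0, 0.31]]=[[0.49,0.03], [0.03,0.86]]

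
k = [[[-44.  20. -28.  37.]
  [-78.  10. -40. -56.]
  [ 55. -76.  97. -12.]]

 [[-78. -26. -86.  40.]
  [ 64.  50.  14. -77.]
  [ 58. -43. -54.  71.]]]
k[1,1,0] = 64.0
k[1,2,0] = 58.0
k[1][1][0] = 64.0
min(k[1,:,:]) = -86.0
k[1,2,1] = -43.0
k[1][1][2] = 14.0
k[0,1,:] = [-78.0, 10.0, -40.0, -56.0]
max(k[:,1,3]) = -56.0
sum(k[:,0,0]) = -122.0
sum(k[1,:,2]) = -126.0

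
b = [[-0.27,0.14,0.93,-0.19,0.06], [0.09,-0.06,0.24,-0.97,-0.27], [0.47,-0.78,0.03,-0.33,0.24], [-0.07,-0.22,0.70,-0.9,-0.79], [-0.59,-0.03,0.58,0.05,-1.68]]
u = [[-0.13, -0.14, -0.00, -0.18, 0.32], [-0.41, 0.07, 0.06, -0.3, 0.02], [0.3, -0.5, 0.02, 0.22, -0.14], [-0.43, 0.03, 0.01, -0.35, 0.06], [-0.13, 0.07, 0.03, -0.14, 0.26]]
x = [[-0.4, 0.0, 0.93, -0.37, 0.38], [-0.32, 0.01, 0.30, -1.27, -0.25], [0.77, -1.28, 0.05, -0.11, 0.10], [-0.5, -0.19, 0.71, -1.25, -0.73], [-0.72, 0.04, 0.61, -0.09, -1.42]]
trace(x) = -3.01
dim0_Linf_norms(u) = [0.43, 0.5, 0.06, 0.35, 0.32]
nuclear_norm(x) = 6.26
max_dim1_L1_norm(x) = 3.38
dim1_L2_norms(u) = [0.41, 0.52, 0.64, 0.56, 0.33]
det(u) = 0.00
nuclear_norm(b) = 5.32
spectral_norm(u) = 0.97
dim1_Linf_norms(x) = [0.93, 1.27, 1.28, 1.25, 1.42]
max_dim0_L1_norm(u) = 1.4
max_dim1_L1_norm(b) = 2.93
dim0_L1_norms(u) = [1.4, 0.81, 0.12, 1.19, 0.8]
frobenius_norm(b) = 2.93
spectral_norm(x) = 2.53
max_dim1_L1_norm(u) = 1.18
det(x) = 0.08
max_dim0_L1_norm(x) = 3.09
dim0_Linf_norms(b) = [0.59, 0.78, 0.93, 0.97, 1.68]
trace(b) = -2.88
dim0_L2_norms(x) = [1.27, 1.29, 1.35, 1.83, 1.66]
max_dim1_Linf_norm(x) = 1.42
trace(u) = -0.13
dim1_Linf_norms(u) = [0.32, 0.41, 0.5, 0.43, 0.26]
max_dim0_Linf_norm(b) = 1.68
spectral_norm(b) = 2.28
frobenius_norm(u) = 1.13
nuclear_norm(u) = 1.83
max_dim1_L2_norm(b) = 1.87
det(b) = 0.05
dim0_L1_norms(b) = [1.49, 1.23, 2.48, 2.44, 3.04]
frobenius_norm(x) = 3.35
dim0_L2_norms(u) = [0.69, 0.53, 0.07, 0.56, 0.44]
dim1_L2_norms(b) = [1.0, 1.04, 1.0, 1.41, 1.87]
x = b + u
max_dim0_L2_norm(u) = 0.69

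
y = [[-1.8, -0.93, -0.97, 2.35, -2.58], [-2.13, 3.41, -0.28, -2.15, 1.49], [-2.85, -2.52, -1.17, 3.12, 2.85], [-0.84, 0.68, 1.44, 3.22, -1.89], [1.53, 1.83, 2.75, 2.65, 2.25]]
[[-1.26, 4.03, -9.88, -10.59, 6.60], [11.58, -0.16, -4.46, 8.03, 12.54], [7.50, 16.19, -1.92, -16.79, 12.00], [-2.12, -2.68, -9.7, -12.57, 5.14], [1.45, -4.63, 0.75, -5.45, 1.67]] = y@[[-1.46,  -1.34,  1.84,  2.32,  -2.62],[1.79,  -1.13,  -1.75,  1.88,  2.66],[-1.59,  -2.23,  0.62,  -2.08,  -2.29],[0.32,  0.9,  -1.53,  -2.67,  1.91],[1.75,  1.44,  1.55,  0.16,  0.91]]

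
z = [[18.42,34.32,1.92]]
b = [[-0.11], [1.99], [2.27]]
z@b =[[70.63]]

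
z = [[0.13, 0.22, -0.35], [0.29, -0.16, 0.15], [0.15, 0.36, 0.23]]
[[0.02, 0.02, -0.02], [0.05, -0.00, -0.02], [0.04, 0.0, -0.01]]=z @ [[0.17,0.03,-0.08],[0.04,0.02,-0.01],[0.02,-0.04,0.01]]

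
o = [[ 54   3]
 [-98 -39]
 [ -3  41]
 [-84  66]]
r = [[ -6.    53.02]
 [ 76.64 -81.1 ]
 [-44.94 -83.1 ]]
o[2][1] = 41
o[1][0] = -98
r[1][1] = -81.1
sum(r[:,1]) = -111.17999999999998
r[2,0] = -44.94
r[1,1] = -81.1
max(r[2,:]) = -44.94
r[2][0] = -44.94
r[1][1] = -81.1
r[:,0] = [-6.0, 76.64, -44.94]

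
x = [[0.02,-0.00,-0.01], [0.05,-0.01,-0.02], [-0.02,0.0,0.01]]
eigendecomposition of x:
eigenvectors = [[0.00, 0.44, 0.41], [1.00, 0.78, 0.41], [0.00, -0.44, 0.82]]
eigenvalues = [-0.01, 0.03, 0.0]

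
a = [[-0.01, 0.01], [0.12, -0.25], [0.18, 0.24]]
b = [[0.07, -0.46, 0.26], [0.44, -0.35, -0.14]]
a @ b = [[0.0, 0.0, -0.00], [-0.1, 0.03, 0.07], [0.12, -0.17, 0.01]]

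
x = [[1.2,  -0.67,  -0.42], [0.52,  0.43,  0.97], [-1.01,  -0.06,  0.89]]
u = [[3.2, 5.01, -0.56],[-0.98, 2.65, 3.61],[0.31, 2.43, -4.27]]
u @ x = [[7.01, 0.04, 3.02],[-3.44, 1.58, 6.20],[5.95, 1.09, -1.57]]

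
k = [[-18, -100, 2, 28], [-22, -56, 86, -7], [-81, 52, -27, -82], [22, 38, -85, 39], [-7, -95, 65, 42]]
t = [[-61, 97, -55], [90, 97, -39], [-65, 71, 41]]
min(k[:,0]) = -81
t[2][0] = -65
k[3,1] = 38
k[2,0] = -81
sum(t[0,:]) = -19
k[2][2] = -27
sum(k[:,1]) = -161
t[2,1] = 71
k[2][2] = -27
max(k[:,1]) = 52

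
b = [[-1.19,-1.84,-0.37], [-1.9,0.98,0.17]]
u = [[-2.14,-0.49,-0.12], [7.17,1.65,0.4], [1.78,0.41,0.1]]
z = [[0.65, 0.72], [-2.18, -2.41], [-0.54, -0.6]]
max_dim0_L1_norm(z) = 3.73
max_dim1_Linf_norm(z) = 2.41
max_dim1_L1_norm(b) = 3.4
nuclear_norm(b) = 4.36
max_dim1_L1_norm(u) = 9.22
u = z @ b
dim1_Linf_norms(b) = [1.84, 1.9]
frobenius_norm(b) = 3.09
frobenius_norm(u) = 7.90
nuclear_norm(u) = 7.91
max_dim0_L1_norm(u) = 11.09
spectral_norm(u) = 7.90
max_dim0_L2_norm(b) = 2.24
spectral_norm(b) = 2.28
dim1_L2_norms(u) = [2.2, 7.37, 1.83]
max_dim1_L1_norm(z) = 4.59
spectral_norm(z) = 3.49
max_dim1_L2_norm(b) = 2.22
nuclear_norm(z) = 3.49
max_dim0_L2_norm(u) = 7.69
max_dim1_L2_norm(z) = 3.25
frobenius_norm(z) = 3.49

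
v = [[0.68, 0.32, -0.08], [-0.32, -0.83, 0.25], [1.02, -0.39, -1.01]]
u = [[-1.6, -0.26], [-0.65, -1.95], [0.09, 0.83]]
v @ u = [[-1.3, -0.87], [1.07, 1.91], [-1.47, -0.34]]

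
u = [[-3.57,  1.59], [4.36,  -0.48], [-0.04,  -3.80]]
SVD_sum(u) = [[-3.59, 1.54],[3.86, -1.65],[1.34, -0.57]] + [[0.02, 0.05], [0.5, 1.17], [-1.38, -3.23]]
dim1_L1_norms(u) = [5.16, 4.84, 3.84]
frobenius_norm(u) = 7.00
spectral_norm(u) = 5.92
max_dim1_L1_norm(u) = 5.16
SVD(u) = [[-0.66, -0.02], [0.71, -0.34], [0.25, 0.94]] @ diag([5.917179052767987, 3.733844139420357]) @ [[0.92, -0.39], [-0.39, -0.92]]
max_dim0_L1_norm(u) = 7.97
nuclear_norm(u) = 9.65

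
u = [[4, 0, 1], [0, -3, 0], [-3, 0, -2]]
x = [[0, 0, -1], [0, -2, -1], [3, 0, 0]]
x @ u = [[3, 0, 2], [3, 6, 2], [12, 0, 3]]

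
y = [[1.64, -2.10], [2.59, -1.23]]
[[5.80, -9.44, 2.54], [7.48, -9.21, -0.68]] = y @ [[2.51, -2.26, -1.33], [-0.80, 2.73, -2.25]]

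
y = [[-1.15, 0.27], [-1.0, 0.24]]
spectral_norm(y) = 1.57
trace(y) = -0.91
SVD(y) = [[-0.75, -0.66], [-0.66, 0.75]] @ diag([1.566200920701154, 0.0038309261096040577]) @ [[0.97, -0.23], [0.23, 0.97]]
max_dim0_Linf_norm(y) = 1.15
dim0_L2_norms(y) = [1.52, 0.36]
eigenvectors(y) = [[-0.76, -0.23],[-0.65, -0.97]]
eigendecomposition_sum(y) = [[-1.15, 0.27],  [-0.99, 0.23]] + [[-0.0, 0.00], [-0.01, 0.01]]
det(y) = -0.01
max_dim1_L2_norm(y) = 1.18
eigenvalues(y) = [-0.92, 0.01]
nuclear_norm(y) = 1.57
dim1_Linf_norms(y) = [1.15, 1.0]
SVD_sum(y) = [[-1.15,  0.27],  [-1.00,  0.24]] + [[-0.00, -0.0], [0.0, 0.00]]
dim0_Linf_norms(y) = [1.15, 0.27]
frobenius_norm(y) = 1.57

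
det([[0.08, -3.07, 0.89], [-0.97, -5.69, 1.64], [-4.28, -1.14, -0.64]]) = 3.206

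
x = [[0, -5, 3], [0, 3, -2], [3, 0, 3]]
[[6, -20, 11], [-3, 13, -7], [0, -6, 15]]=x@[[3, 3, 3], [-3, 1, -1], [-3, -5, 2]]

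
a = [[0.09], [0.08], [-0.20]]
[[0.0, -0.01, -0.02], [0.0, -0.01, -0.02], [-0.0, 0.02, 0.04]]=a @[[0.01,-0.1,-0.21]]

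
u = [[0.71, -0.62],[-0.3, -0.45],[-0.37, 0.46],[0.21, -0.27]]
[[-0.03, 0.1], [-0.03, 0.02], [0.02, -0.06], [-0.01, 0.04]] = u @ [[0.01, 0.06],[0.06, -0.09]]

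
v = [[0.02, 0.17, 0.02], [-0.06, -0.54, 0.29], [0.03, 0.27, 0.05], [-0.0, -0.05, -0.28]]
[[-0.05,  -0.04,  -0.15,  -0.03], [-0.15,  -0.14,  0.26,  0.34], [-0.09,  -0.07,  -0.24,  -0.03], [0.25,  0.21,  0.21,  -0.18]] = v@[[-0.65, 0.51, 0.78, 0.39], [-0.11, -0.19, -0.88, -0.29], [-0.87, -0.72, -0.59, 0.71]]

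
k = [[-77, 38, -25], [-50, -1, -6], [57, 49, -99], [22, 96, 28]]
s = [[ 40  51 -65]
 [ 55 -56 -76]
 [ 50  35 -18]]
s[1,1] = -56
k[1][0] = -50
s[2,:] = [50, 35, -18]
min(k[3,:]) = 22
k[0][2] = -25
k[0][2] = -25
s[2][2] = -18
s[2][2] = -18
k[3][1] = 96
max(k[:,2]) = 28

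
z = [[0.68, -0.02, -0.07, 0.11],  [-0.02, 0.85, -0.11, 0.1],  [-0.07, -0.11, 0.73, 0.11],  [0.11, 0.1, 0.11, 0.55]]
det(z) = 0.202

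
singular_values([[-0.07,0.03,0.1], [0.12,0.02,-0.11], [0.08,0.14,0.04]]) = [0.21, 0.17, 0.0]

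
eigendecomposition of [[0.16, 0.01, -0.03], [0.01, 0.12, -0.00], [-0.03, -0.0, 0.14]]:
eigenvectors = [[-0.81, -0.49, 0.32], [-0.13, 0.68, 0.72], [0.57, -0.54, 0.62]]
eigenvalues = [0.18, 0.11, 0.12]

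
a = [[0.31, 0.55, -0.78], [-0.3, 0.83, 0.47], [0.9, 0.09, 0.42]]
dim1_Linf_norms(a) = [0.78, 0.83, 0.9]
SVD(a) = [[-0.94, 0.31, 0.15], [0.35, 0.86, 0.38], [-0.01, 0.40, -0.91]] @ diag([1.0040676083879123, 0.9998291801496959, 0.9967396090792039]) @ [[-0.4, -0.23, 0.89],[0.20, 0.92, 0.33],[-0.89, 0.31, -0.32]]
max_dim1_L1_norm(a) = 1.64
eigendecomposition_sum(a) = [[(0.14+0.46j), 0.19-0.14j, (-0.43+0.08j)], [-0.24-0.02j, 0.03+0.11j, 0.04-0.21j], [0.41-0.16j, -0.15-0.16j, (0.11+0.39j)]] + [[0.14-0.46j, (0.19+0.14j), (-0.43-0.08j)], [(-0.24+0.02j), 0.03-0.11j, (0.04+0.21j)], [(0.41+0.16j), (-0.15+0.16j), 0.11-0.39j]] + [[(0.04-0j), 0.17+0.00j, (0.09-0j)],[(0.17-0j), 0.76+0.00j, (0.39-0j)],[(0.09-0j), (0.39+0j), 0.20-0.00j]]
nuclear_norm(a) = 3.00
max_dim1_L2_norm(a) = 1.0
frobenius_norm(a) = 1.73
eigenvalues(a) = [(0.28+0.96j), (0.28-0.96j), (1+0j)]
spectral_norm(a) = 1.00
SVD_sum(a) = [[0.38, 0.22, -0.84], [-0.14, -0.08, 0.31], [0.00, 0.00, -0.01]] + [[0.06, 0.29, 0.10], [0.17, 0.79, 0.28], [0.08, 0.37, 0.13]] + [[-0.13, 0.05, -0.05],  [-0.34, 0.12, -0.12],  [0.81, -0.28, 0.29]]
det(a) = 1.00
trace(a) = 1.56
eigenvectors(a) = [[0.69+0.00j, (0.69-0j), (0.2+0j)], [-0.13+0.32j, (-0.13-0.32j), 0.87+0.00j], [-0.06-0.63j, -0.06+0.63j, 0.44+0.00j]]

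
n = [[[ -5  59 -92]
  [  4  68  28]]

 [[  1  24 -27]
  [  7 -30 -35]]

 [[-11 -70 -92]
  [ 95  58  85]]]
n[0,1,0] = 4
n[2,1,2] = 85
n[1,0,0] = 1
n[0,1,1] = 68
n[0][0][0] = -5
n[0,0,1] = 59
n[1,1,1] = -30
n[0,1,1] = 68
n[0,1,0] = 4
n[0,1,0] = 4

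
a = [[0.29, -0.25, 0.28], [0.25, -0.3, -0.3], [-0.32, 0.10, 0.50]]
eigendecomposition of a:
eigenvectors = [[0.72+0.00j, (0.72-0j), (0.42+0j)],[0.04-0.30j, 0.04+0.30j, (0.9+0j)],[0.18+0.60j, (0.18-0.6j), 0.06+0.00j]]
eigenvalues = [(0.35+0.33j), (0.35-0.33j), (-0.2+0j)]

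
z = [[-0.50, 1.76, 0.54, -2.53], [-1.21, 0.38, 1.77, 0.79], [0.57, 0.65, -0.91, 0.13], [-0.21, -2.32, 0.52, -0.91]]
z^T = [[-0.50, -1.21, 0.57, -0.21], [1.76, 0.38, 0.65, -2.32], [0.54, 1.77, -0.91, 0.52], [-2.53, 0.79, 0.13, -0.91]]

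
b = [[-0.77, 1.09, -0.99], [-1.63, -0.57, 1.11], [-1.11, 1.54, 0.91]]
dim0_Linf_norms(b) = [1.63, 1.54, 1.11]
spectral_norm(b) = 2.55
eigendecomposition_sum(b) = [[0.14+0.00j, (-0.08+0j), (-0.22+0j)],[-0.51+0.00j, 0.28-0.00j, (0.81+0j)],[(-0.93+0j), (0.52-0j), (1.49+0j)]] + [[-0.45+0.62j, 0.58+0.65j, -0.38-0.26j], [(-0.56-0.27j), -0.43+0.56j, 0.15-0.34j], [-0.09+0.48j, 0.51+0.21j, -0.29-0.04j]] + [[-0.45-0.62j, (0.58-0.65j), -0.38+0.26j],[-0.56+0.27j, -0.43-0.56j, 0.15+0.34j],[-0.09-0.48j, 0.51-0.21j, (-0.29+0.04j)]]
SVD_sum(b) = [[-0.52, 0.29, 0.28], [-1.2, 0.66, 0.65], [-1.53, 0.85, 0.84]] + [[0.16, 1.09, -0.81], [-0.16, -1.04, 0.77], [0.07, 0.44, -0.33]] + [[-0.41,-0.28,-0.47],[-0.28,-0.19,-0.31],[0.36,0.25,0.4]]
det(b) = 5.10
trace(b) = -0.43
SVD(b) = [[-0.26, -0.69, 0.67], [-0.59, 0.66, 0.45], [-0.76, -0.28, -0.58]] @ diag([2.549618931558367, 1.9679149924303772, 1.016638522979983]) @ [[0.79, -0.44, -0.43], [-0.12, -0.8, 0.59], [-0.60, -0.42, -0.68]]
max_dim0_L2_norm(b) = 2.12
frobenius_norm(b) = 3.38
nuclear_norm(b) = 5.53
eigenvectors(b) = [[0.13+0.00j, (-0.7+0j), -0.70-0.00j],  [-0.47+0.00j, (-0.11-0.55j), -0.11+0.55j],  [(-0.87+0j), -0.40+0.19j, -0.40-0.19j]]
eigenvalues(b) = [(1.91+0j), (-1.17+1.14j), (-1.17-1.14j)]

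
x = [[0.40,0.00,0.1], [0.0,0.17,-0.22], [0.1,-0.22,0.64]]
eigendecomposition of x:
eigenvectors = [[0.26, 0.96, 0.12], [-0.34, 0.2, -0.92], [0.9, -0.20, -0.38]]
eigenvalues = [0.75, 0.38, 0.08]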